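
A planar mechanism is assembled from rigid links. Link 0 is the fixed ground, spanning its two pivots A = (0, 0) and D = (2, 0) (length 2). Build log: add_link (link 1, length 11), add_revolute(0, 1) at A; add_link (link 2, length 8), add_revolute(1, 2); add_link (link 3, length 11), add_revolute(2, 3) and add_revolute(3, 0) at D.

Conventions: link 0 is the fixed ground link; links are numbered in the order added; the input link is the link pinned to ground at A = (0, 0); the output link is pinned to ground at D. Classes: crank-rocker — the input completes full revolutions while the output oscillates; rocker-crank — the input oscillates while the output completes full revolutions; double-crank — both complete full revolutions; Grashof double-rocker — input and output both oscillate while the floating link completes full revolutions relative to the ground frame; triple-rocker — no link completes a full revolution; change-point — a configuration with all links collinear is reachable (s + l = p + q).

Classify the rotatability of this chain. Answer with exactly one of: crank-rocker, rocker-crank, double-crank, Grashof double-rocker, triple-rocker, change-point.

lengths: ground=2, input=11, coupler=8, output=11
sorted: s=2 (shortest), l=11 (longest), p+q=19
s + l = 13 vs p + q = 19
s + l < p + q (Grashof) with shortest = ground link → double-crank

double-crank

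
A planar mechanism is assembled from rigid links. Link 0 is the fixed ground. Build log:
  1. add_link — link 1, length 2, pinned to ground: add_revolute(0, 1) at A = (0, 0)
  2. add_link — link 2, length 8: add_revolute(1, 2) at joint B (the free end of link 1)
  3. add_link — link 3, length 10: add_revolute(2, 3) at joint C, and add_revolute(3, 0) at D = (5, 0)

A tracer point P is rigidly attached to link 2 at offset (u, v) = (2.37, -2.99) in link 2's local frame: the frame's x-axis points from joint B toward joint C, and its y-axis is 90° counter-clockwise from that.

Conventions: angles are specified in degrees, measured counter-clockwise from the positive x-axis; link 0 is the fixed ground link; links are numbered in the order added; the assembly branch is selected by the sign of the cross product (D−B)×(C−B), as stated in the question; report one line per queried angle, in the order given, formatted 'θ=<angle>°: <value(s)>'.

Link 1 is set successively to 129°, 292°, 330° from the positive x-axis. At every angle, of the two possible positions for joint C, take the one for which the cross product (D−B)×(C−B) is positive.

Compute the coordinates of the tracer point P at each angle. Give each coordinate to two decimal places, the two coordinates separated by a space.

A=(0,0), D=(5.00,0)
θ=129°: B = A + 2.00·(cos129°, sin129°) = (-1.2586, 1.5543)
θ=129°: |BD| = 6.4488
θ=129°: circle(B,8.00) ∩ circle(D,10.00): a=0.4331, h=7.9883
θ=129°:   candidates: C₊=(1.0871,9.2027) cross=51.514; C₋=(-2.7636,-6.3029) cross=-51.514
θ=129°:   branch + wants cross > 0 → take C=(1.0871,9.2027) (cross=51.514)
θ=129°: ex = (C−B)/|BC| = (0.2932,0.9560); ey = (-0.9560,0.2932)
θ=129°: P = B + 2.37·ex + -2.99·ey = (2.2949,2.9434)
θ=292°: B = A + 2.00·(cos292°, sin292°) = (0.7492, -1.8544)
θ=292°: |BD| = 4.6377
θ=292°: circle(B,8.00) ∩ circle(D,10.00): a=-1.5624, h=7.8459
θ=292°:   candidates: C₊=(-3.8201,4.7123) cross=36.387; C₋=(2.4543,-9.6705) cross=-36.387
θ=292°:   branch + wants cross > 0 → take C=(-3.8201,4.7123) (cross=36.387)
θ=292°: ex = (C−B)/|BC| = (-0.5712,0.8208); ey = (-0.8208,-0.5712)
θ=292°: P = B + 2.37·ex + -2.99·ey = (1.8499,1.7988)
θ=330°: B = A + 2.00·(cos330°, sin330°) = (1.7321, -1.0000)
θ=330°: |BD| = 3.4175
θ=330°: circle(B,8.00) ∩ circle(D,10.00): a=-3.5582, h=7.1651
θ=330°:   candidates: C₊=(-3.7670,4.8104) cross=24.487; C₋=(0.4262,-8.8927) cross=-24.487
θ=330°:   branch + wants cross > 0 → take C=(-3.7670,4.8104) (cross=24.487)
θ=330°: ex = (C−B)/|BC| = (-0.6874,0.7263); ey = (-0.7263,-0.6874)
θ=330°: P = B + 2.37·ex + -2.99·ey = (2.2746,2.7766)

θ=129°: 2.29 2.94
θ=292°: 1.85 1.80
θ=330°: 2.27 2.78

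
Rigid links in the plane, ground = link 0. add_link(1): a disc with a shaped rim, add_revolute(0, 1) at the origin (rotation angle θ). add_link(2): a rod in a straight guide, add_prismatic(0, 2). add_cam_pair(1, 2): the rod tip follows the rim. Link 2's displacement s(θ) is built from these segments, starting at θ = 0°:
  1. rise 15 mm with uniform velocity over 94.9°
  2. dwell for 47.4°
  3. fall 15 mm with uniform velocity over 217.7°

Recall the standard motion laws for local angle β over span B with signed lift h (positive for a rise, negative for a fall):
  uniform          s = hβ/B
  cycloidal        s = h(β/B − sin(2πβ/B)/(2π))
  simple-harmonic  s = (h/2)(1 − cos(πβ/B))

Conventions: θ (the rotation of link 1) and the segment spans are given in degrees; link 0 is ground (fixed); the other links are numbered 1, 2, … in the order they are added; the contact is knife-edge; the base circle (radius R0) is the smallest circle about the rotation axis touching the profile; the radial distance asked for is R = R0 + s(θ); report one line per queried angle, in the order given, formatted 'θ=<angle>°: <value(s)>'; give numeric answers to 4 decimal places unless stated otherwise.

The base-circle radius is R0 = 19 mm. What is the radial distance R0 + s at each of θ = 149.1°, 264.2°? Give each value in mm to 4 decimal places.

segment 1 (0° to 94.9°, uniform, h = 15) is passed completely: s = 0.0000 + (15) = 15.0000
segment 2 (94.9° to 142.3°, dwell): s unchanged at 15.0000
θ = 149.1° falls in segment 3 (142.3° to 360°, uniform, h = -15): β = 149.1 − 142.3 = 6.8°, B = 217.7°; Δs = -15·6.8/217.7 = -0.4685; s = 15.0000 − 0.4685 = 14.5315
θ = 264.2° falls in segment 3 (142.3° to 360°, uniform, h = -15): β = 264.2 − 142.3 = 121.9°, B = 217.7°; Δs = -15·121.9/217.7 = -8.3992; s = 15.0000 − 8.3992 = 6.6008
θ=149.1°: R = R0 + s = 19 + 14.5315 = 33.5315
θ=264.2°: R = R0 + s = 19 + 6.6008 = 25.6008

θ=149.1°: 33.5315
θ=264.2°: 25.6008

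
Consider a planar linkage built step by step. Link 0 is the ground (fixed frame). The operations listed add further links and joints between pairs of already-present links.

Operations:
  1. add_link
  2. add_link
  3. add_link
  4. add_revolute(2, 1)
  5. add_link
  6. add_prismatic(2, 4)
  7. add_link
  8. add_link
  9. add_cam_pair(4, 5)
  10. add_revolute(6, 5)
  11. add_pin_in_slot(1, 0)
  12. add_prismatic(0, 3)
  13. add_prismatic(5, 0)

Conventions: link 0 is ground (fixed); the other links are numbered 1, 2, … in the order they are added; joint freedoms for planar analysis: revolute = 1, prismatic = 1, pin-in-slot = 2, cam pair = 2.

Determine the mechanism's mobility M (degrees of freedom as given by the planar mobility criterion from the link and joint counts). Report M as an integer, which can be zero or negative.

L=1 J1=0 J2=0
add link → L=2 J1=0 J2=0
add link → L=3 J1=0 J2=0
add link → L=4 J1=0 J2=0
R@2,1 dof=1 J1 → L=4 J1=1 J2=0
add link → L=5 J1=1 J2=0
P@2,4 dof=1 J1 → L=5 J1=2 J2=0
add link → L=6 J1=2 J2=0
add link → L=7 J1=2 J2=0
C@4,5 dof=2 J2 → L=7 J1=2 J2=1
R@6,5 dof=1 J1 → L=7 J1=3 J2=1
PS@1,0 dof=2 J2 → L=7 J1=3 J2=2
P@0,3 dof=1 J1 → L=7 J1=4 J2=2
P@5,0 dof=1 J1 → L=7 J1=5 J2=2
M=3(L−1)−2J1−J2=3·6−2·5−2=6

M = 6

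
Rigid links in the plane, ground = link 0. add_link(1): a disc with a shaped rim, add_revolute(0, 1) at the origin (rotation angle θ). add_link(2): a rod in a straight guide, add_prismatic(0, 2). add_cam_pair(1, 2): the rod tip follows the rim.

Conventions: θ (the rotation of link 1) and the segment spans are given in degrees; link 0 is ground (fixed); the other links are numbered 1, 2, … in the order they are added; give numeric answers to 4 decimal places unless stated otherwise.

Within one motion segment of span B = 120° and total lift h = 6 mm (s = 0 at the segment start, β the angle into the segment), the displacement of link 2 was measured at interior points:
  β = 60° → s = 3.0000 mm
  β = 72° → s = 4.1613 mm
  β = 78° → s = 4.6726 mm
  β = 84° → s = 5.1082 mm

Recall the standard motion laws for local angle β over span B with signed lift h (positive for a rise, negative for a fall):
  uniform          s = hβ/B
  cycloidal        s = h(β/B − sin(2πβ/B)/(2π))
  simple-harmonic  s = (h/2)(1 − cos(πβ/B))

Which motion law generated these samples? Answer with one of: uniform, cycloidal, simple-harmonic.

candidates at β/B = r: uniform s = h·r (linear in β); cycloidal s = h·(r − sin(2πr)/(2π)); simple-harmonic s = (h/2)(1 − cos(πr))
β=60°: printed 3.0000 | uniform 3.0000, cycloidal 3.0000, simple-harmonic 3.0000
β=72°: printed 4.1613 | uniform 3.6000, cycloidal 4.1613, simple-harmonic 3.9271
β=78°: printed 4.6726 | uniform 3.9000, cycloidal 4.6726, simple-harmonic 4.3620
β=84°: printed 5.1082 | uniform 4.2000, cycloidal 5.1082, simple-harmonic 4.7634
only one law matches every sample → cycloidal

cycloidal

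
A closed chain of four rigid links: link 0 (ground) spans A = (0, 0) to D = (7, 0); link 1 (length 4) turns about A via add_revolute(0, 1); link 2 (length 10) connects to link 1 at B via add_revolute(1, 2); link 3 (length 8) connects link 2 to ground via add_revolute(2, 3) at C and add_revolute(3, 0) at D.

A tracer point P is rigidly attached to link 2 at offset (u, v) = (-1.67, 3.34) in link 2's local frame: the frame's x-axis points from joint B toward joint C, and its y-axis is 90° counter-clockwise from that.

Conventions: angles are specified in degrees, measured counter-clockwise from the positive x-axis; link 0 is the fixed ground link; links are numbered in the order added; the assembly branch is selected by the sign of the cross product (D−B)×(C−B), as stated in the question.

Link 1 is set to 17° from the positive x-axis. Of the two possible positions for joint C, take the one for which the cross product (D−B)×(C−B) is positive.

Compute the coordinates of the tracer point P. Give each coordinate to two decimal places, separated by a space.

A=(0,0), D=(7.00,0)
B = A + 4.00·(cos17°, sin17°) = (3.8252, 1.1695)
|BD| = 3.3833
circle(B,10.00) ∩ circle(D,8.00): a=7.0119, h=7.1298
  candidates: C₊=(12.8694,5.4361) cross=24.122; C₋=(7.9404,-7.9445) cross=-24.122
  branch + wants cross > 0 → take C=(12.8694,5.4361) (cross=24.122)
ex = (C−B)/|BC| = (0.9044,0.4267); ey = (-0.4267,0.9044)
P = B + -1.67·ex + 3.34·ey = (0.8898,3.4777)

0.89 3.48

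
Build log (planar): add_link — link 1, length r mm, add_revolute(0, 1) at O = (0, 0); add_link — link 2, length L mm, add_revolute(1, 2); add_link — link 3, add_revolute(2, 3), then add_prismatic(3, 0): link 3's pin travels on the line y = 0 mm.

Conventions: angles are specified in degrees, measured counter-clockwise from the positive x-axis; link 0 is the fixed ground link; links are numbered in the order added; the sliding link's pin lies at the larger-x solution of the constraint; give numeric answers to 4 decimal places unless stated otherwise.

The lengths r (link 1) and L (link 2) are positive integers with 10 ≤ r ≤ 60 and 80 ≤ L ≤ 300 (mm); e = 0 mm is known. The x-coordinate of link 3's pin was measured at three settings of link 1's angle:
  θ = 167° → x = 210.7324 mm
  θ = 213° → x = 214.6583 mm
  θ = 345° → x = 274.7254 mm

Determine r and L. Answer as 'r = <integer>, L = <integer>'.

constraint per measurement: (x − r cos θ)² + (r sin θ − e)² = L²
subtracting the θ₁ and θ₂ equations cancels the r² and L² terms:
r = (x₁² − x₂²) / (2[(x₁cos θ₁ + e sin θ₁) − (x₂cos θ₂ + e sin θ₂)]) = 32.9999 → r = 33
L² = (x₁ − r cos θ₁)² + (r sin θ₁ − e)² = 59049.0130 → L = 243.0000 → L = 243
check at θ₃=345°: x = 274.7254 (printed 274.7254) ✓

r = 33, L = 243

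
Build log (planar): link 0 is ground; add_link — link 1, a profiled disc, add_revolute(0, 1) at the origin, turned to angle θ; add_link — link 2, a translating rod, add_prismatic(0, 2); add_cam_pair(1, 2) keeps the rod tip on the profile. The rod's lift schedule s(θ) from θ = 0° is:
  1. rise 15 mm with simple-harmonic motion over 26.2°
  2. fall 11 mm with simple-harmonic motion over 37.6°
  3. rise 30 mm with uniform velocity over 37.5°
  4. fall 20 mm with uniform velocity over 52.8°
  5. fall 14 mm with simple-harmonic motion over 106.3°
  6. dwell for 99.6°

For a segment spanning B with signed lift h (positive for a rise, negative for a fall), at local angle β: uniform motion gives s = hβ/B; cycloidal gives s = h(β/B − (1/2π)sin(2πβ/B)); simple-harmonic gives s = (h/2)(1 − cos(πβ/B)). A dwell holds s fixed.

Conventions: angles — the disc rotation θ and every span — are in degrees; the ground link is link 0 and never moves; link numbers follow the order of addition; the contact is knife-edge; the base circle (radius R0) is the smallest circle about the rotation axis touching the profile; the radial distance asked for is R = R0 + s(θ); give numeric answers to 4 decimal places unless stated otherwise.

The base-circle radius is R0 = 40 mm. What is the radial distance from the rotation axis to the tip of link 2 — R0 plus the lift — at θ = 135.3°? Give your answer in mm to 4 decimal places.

seg 1 [0°–26.2°] simple-harmonic, h=15: full span → s += 15 → s = 15.0000
seg 2 [26.2°–63.8°] simple-harmonic, h=-11: full span → s += -11 → s = 4.0000
seg 3 [63.8°–101.3°] uniform, h=30: full span → s += 30 → s = 34.0000
seg 4 [101.3°–154.1°] uniform, h=-20: θ=135.3° here. β=34, B=52.8. -20·34/52.8 = -12.8788 → s = 21.1212
R = R0 + s = 40 + 21.1212 = 61.1212

61.1212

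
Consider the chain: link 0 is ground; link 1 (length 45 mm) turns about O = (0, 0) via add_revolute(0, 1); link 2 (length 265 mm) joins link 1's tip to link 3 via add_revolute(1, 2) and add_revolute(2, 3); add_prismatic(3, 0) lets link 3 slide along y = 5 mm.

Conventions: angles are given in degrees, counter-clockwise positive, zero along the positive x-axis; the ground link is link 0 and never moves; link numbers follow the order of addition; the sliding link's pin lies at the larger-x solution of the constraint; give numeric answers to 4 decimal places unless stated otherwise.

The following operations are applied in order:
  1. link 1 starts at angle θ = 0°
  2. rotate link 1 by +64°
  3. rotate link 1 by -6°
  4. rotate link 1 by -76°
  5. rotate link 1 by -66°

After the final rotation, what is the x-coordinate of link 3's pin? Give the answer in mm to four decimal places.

geometry: r = 45 mm, L = 265 mm, e = 5 mm; θ starts at 0°
rotate link 1 by +64°: θ ← 0° +64° = 64°
rotate link 1 by -6°: θ ← 64° -6° = 58°
rotate link 1 by -76°: θ ← 58° -76° = -18°
rotate link 1 by -66°: θ ← -18° -66° = -84°
crank pin P = (r cos θ, r sin θ) = (4.703781, -44.753485)
h = r sin θ − e = -44.753485 − 5 = -49.753485
x = r cos θ + √(L² − h²) = 4.703781 + 260.287515 = 264.991296

264.9913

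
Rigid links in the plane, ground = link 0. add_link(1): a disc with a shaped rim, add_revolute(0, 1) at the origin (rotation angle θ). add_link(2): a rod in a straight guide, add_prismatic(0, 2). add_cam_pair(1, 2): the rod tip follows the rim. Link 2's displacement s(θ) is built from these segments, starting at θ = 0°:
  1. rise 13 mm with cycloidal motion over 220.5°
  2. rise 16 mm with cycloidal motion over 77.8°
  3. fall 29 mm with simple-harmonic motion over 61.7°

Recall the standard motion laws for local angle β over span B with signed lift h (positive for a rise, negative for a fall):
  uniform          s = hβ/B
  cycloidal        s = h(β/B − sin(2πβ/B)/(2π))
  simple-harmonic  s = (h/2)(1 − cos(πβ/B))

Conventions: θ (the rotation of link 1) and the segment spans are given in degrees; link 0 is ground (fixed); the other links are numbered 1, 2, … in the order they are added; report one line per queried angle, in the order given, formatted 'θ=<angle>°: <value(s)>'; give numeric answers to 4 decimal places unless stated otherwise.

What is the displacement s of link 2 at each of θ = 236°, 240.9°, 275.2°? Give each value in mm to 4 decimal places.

segment 1 (0° to 220.5°, cycloidal, h = 13) is passed completely: s = 0.0000 + (13) = 13.0000
θ = 236° falls in segment 2 (220.5° to 298.3°, cycloidal, h = 16): β = 236 − 220.5 = 15.5°, B = 77.8°; Δs = 16·(0.1992 − sin(2π·0.1992)/(2π)) = 0.7697; s = 13.0000 + 0.7697 = 13.7697
θ = 240.9° falls in segment 2 (220.5° to 298.3°, cycloidal, h = 16): β = 240.9 − 220.5 = 20.4°, B = 77.8°; Δs = 16·(0.2622 − sin(2π·0.2622)/(2π)) = 1.6564; s = 13.0000 + 1.6564 = 14.6564
θ = 275.2° falls in segment 2 (220.5° to 298.3°, cycloidal, h = 16): β = 275.2 − 220.5 = 54.7°, B = 77.8°; Δs = 16·(0.7031 − sin(2π·0.7031)/(2π)) = 13.6860; s = 13.0000 + 13.6860 = 26.6860

θ=236°: 13.7697
θ=240.9°: 14.6564
θ=275.2°: 26.6860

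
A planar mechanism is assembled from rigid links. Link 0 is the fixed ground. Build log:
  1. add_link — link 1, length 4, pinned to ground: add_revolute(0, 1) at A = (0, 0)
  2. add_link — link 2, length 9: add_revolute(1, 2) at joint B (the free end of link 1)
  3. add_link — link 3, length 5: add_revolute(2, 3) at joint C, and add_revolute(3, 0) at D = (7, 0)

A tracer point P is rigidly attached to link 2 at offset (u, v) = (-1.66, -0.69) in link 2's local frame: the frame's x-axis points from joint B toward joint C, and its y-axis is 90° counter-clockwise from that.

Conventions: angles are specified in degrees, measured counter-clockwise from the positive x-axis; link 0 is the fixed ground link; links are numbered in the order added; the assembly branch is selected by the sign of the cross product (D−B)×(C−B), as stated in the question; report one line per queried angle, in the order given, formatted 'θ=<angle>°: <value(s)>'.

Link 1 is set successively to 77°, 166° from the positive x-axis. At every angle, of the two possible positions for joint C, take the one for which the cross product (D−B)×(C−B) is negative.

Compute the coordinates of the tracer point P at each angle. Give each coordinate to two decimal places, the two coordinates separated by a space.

A=(0,0), D=(7.00,0)
θ=77°: B = A + 4.00·(cos77°, sin77°) = (0.8998, 3.8975)
θ=77°: |BD| = 7.2390
θ=77°: circle(B,9.00) ∩ circle(D,5.00): a=7.4874, h=4.9938
θ=77°:   candidates: C₊=(9.8981,4.0745) cross=36.150; C₋=(4.5207,-4.3420) cross=-36.150
θ=77°:   branch - wants cross < 0 → take C=(4.5207,-4.3420) (cross=-36.150)
θ=77°: ex = (C−B)/|BC| = (0.4023,-0.9155); ey = (0.9155,0.4023)
θ=77°: P = B + -1.66·ex + -0.69·ey = (-0.3997,5.1396)
θ=166°: B = A + 4.00·(cos166°, sin166°) = (-3.8812, 0.9677)
θ=166°: |BD| = 10.9241
θ=166°: circle(B,9.00) ∩ circle(D,5.00): a=8.0252, h=4.0738
θ=166°:   candidates: C₊=(4.4733,4.3146) cross=44.503; C₋=(3.7516,-3.8010) cross=-44.503
θ=166°:   branch - wants cross < 0 → take C=(3.7516,-3.8010) (cross=-44.503)
θ=166°: ex = (C−B)/|BC| = (0.8481,-0.5299); ey = (0.5299,0.8481)
θ=166°: P = B + -1.66·ex + -0.69·ey = (-5.6546,1.2621)

θ=77°: -0.40 5.14
θ=166°: -5.65 1.26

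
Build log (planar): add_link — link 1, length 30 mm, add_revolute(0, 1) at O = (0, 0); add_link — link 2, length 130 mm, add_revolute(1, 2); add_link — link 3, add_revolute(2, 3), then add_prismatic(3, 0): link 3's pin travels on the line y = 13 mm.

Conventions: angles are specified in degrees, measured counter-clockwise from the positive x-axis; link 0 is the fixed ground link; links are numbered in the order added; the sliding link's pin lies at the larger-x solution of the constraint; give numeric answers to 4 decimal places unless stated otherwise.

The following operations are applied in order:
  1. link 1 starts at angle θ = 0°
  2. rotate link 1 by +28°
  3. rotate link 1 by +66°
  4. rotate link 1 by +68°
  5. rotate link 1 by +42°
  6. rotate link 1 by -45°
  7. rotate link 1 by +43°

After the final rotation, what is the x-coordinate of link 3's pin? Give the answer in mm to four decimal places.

geometry: r = 30 mm, L = 130 mm, e = 13 mm; θ starts at 0°
rotate link 1 by +28°: θ ← 0° +28° = 28°
rotate link 1 by +66°: θ ← 28° +66° = 94°
rotate link 1 by +68°: θ ← 94° +68° = 162°
rotate link 1 by +42°: θ ← 162° +42° = 204°
rotate link 1 by -45°: θ ← 204° -45° = 159°
rotate link 1 by +43°: θ ← 159° +43° = 202°
crank pin P = (r cos θ, r sin θ) = (-27.815516, -11.238198)
h = r sin θ − e = -11.238198 − 13 = -24.238198
x = r cos θ + √(L² − h²) = -27.815516 + 127.720436 = 99.904920

99.9049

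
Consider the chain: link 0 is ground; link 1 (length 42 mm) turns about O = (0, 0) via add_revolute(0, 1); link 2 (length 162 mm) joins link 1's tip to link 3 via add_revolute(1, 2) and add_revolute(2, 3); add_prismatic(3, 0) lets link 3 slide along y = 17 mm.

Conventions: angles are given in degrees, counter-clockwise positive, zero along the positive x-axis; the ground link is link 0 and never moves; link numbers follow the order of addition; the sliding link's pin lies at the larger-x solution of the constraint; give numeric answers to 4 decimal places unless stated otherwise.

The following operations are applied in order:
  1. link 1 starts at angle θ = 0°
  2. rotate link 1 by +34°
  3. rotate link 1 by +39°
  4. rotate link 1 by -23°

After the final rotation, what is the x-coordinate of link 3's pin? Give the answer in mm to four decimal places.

geometry: r = 42 mm, L = 162 mm, e = 17 mm; θ starts at 0°
rotate link 1 by +34°: θ ← 0° +34° = 34°
rotate link 1 by +39°: θ ← 34° +39° = 73°
rotate link 1 by -23°: θ ← 73° -23° = 50°
crank pin P = (r cos θ, r sin θ) = (26.997080, 32.173867)
h = r sin θ − e = 32.173867 − 17 = 15.173867
x = r cos θ + √(L² − h²) = 26.997080 + 161.287798 = 188.284878

188.2849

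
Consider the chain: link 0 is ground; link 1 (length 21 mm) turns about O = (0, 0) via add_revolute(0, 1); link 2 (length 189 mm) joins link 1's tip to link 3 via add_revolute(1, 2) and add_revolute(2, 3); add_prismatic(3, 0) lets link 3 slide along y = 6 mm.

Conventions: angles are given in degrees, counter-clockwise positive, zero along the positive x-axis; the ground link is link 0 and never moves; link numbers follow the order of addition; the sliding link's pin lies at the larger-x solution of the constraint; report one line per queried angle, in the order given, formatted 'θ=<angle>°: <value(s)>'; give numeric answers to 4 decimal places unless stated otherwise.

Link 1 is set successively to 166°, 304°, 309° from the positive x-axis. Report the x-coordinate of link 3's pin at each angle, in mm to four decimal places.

geometry: r = 21 mm, L = 189 mm, e = 6 mm
θ=166°: crank pin P = (r cos θ, r sin θ) = (-20.376210, 5.080360)
θ=166°: h = r sin θ − e = 5.080360 − 6 = -0.919640
θ=166°: x = r cos θ + √(L² − h²) = -20.376210 + 188.997763 = 168.621552
θ=304°: crank pin P = (r cos θ, r sin θ) = (11.743051, -17.409789)
θ=304°: h = r sin θ − e = -17.409789 − 6 = -23.409789
θ=304°: x = r cos θ + √(L² − h²) = 11.743051 + 187.544613 = 199.287664
θ=309°: crank pin P = (r cos θ, r sin θ) = (13.215728, -16.320065)
θ=309°: h = r sin θ − e = -16.320065 − 6 = -22.320065
θ=309°: x = r cos θ + √(L² − h²) = 13.215728 + 187.677422 = 200.893150

θ=166°: 168.6216
θ=304°: 199.2877
θ=309°: 200.8932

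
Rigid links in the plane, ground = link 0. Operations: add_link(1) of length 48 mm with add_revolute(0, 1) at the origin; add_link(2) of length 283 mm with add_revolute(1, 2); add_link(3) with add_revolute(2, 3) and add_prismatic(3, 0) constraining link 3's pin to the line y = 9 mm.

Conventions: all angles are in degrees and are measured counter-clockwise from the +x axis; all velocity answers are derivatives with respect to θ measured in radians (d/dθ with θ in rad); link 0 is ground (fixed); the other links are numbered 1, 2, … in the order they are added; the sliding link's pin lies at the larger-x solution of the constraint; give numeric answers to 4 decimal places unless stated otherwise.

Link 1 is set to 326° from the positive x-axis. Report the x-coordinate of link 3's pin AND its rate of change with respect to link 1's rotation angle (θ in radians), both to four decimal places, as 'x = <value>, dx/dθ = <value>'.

geometry: r = 48 mm, L = 283 mm, e = 9 mm
crank pin P = (r cos θ, r sin θ) = (39.793803, -26.841259)
h = r sin θ − e = -26.841259 − 9 = -35.841259
x = r cos θ + √(L² − h²) = 39.793803 + 280.721221 = 320.515025
dx/dθ = −r sin θ − h·r cos θ/√(L² − h²) (θ in radians; h = -35.841259) = 31.921958

x = 320.5150, dx/dθ = 31.9220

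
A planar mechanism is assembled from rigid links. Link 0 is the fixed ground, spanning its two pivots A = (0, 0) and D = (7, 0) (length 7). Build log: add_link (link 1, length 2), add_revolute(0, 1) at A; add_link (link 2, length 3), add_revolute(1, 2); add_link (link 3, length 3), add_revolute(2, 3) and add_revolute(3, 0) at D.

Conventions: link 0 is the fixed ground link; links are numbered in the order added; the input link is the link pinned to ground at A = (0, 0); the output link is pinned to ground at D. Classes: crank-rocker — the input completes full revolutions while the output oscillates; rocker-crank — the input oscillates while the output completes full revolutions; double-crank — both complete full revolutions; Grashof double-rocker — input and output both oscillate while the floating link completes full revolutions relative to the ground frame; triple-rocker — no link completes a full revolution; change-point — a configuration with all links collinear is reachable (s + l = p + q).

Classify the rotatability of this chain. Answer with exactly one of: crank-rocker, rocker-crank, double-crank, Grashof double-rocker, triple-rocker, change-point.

lengths: ground=7, input=2, coupler=3, output=3
sorted: s=2 (shortest), l=7 (longest), p+q=6
s + l = 9 vs p + q = 6
s + l > p + q → non-Grashof → no link fully rotates → triple-rocker

triple-rocker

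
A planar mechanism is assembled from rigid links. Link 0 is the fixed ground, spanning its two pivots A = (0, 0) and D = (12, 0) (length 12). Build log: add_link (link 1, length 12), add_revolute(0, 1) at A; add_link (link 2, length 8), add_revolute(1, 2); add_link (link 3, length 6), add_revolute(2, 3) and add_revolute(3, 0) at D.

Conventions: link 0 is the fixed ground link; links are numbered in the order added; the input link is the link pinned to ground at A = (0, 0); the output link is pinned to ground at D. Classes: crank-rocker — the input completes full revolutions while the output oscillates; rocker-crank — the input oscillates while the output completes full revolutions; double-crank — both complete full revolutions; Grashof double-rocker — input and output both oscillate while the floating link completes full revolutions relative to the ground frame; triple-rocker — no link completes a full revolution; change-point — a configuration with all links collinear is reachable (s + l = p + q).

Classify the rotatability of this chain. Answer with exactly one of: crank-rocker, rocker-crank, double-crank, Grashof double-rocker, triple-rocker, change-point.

lengths: ground=12, input=12, coupler=8, output=6
sorted: s=6 (shortest), l=12 (longest), p+q=20
s + l = 18 vs p + q = 20
s + l < p + q (Grashof) with shortest = output link → rocker-crank

rocker-crank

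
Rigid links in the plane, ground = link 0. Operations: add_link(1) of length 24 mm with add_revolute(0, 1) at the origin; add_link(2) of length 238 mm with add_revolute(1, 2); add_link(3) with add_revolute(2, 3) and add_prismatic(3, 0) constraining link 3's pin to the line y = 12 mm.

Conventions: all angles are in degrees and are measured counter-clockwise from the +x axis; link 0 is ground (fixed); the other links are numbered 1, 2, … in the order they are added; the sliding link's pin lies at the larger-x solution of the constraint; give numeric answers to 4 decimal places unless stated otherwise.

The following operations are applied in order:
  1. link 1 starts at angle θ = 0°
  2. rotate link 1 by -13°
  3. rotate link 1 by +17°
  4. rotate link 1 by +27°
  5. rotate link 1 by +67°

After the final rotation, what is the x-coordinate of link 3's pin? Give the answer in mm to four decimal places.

geometry: r = 24 mm, L = 238 mm, e = 12 mm; θ starts at 0°
rotate link 1 by -13°: θ ← 0° -13° = -13°
rotate link 1 by +17°: θ ← -13° +17° = 4°
rotate link 1 by +27°: θ ← 4° +27° = 31°
rotate link 1 by +67°: θ ← 31° +67° = 98°
crank pin P = (r cos θ, r sin θ) = (-3.340154, 23.766434)
h = r sin θ − e = 23.766434 − 12 = 11.766434
x = r cos θ + √(L² − h²) = -3.340154 + 237.708963 = 234.368808

234.3688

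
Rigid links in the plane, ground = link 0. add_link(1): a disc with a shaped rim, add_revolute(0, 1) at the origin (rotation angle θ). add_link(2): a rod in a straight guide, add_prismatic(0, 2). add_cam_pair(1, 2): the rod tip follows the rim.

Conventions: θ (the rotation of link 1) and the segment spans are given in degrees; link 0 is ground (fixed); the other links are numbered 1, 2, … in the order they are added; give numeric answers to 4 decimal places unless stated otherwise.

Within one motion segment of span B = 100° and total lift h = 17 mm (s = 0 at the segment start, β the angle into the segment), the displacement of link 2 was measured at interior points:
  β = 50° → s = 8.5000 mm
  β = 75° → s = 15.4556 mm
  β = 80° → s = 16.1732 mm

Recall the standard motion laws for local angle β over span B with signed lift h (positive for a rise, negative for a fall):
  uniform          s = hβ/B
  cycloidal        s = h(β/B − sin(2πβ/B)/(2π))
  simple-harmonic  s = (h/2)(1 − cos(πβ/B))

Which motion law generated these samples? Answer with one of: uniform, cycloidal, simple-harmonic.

candidates at β/B = r: uniform s = h·r (linear in β); cycloidal s = h·(r − sin(2πr)/(2π)); simple-harmonic s = (h/2)(1 − cos(πr))
β=50°: printed 8.5000 | uniform 8.5000, cycloidal 8.5000, simple-harmonic 8.5000
β=75°: printed 15.4556 | uniform 12.7500, cycloidal 15.4556, simple-harmonic 14.5104
β=80°: printed 16.1732 | uniform 13.6000, cycloidal 16.1732, simple-harmonic 15.3766
only one law matches every sample → cycloidal

cycloidal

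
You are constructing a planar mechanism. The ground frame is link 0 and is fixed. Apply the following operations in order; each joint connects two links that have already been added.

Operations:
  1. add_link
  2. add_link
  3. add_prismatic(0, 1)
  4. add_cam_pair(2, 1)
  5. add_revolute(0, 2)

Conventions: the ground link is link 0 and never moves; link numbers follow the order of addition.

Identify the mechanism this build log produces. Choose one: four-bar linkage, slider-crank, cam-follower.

links: 3 (incl. ground); joints: 1 revolute, 1 prismatic, 1 higher (cam) pair, forming one closed loop
3 links, revolute + prismatic + higher pair in one loop → cam-follower

cam-follower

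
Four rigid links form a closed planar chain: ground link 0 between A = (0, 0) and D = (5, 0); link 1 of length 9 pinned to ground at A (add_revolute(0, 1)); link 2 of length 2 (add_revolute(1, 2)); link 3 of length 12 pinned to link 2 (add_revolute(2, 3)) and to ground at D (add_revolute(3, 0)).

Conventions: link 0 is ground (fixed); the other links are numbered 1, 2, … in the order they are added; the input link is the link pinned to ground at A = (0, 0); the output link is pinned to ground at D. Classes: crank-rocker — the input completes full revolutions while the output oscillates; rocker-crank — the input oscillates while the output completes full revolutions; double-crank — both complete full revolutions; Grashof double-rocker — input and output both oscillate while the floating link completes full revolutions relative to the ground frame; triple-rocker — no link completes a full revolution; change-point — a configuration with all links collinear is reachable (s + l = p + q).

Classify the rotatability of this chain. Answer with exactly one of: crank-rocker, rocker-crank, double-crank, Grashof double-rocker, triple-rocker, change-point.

lengths: ground=5, input=9, coupler=2, output=12
sorted: s=2 (shortest), l=12 (longest), p+q=14
s + l = 14 vs p + q = 14
s + l = p + q → change-point (collinear configuration reachable)

change-point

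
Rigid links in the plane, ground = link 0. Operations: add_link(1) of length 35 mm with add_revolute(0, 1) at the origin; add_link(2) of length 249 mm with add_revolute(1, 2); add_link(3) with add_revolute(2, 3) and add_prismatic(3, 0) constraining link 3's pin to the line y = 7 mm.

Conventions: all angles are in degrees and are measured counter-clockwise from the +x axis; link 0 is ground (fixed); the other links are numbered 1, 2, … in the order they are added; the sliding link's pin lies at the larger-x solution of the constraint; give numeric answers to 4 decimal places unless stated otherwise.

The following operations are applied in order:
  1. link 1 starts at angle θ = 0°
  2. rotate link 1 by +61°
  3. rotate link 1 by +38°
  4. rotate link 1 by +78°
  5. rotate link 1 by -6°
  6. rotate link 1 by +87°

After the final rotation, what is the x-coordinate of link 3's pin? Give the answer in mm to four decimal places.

geometry: r = 35 mm, L = 249 mm, e = 7 mm; θ starts at 0°
rotate link 1 by +61°: θ ← 0° +61° = 61°
rotate link 1 by +38°: θ ← 61° +38° = 99°
rotate link 1 by +78°: θ ← 99° +78° = 177°
rotate link 1 by -6°: θ ← 177° -6° = 171°
rotate link 1 by +87°: θ ← 171° +87° = 258°
crank pin P = (r cos θ, r sin θ) = (-7.276909, -34.235166)
h = r sin θ − e = -34.235166 − 7 = -41.235166
x = r cos θ + √(L² − h²) = -7.276909 + 245.561929 = 238.285020

238.2850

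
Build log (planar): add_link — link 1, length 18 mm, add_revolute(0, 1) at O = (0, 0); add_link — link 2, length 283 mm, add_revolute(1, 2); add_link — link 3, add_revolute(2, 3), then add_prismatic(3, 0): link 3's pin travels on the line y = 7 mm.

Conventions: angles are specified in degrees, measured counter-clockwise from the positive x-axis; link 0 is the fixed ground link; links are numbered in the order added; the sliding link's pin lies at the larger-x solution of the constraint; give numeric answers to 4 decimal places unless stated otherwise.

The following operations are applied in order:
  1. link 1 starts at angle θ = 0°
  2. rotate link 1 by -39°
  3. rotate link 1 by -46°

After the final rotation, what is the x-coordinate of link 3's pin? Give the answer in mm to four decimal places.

geometry: r = 18 mm, L = 283 mm, e = 7 mm; θ starts at 0°
rotate link 1 by -39°: θ ← 0° -39° = -39°
rotate link 1 by -46°: θ ← -39° -46° = -85°
crank pin P = (r cos θ, r sin θ) = (1.568803, -17.931505)
h = r sin θ − e = -17.931505 − 7 = -24.931505
x = r cos θ + √(L² − h²) = 1.568803 + 281.899663 = 283.468467

283.4685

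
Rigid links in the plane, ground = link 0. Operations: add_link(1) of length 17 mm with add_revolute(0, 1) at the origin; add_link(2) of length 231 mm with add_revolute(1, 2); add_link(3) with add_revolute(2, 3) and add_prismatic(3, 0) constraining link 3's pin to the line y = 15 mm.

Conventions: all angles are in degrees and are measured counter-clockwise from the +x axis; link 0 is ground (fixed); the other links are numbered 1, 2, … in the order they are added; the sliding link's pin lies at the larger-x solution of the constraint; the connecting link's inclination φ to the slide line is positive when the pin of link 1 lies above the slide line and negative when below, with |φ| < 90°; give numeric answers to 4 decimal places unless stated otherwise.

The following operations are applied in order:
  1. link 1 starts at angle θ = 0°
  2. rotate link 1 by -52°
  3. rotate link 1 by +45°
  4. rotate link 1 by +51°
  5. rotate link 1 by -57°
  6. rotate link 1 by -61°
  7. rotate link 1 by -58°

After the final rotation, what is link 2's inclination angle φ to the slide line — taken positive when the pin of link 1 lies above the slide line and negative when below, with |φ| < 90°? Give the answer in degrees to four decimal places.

geometry: r = 17 mm, L = 231 mm, e = 15 mm; θ starts at 0°
rotate link 1 by -52°: θ ← 0° -52° = -52°
rotate link 1 by +45°: θ ← -52° +45° = -7°
rotate link 1 by +51°: θ ← -7° +51° = 44°
rotate link 1 by -57°: θ ← 44° -57° = -13°
rotate link 1 by -61°: θ ← -13° -61° = -74°
rotate link 1 by -58°: θ ← -74° -58° = -132°
h = r sin θ − e = -12.633462 − 15 = -27.633462
sin φ = h / L = -27.633462 / 231 = -0.11962538
φ = arcsin(-0.11962538) = -6.870483°

-6.8705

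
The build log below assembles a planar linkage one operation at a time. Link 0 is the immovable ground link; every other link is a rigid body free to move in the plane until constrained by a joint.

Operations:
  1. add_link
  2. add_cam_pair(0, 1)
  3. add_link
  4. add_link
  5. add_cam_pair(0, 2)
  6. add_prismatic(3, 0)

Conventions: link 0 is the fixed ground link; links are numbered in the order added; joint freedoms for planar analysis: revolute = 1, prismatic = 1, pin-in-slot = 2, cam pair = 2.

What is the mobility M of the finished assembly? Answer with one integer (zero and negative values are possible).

link 0 = ground. State L|J1|J2 = 1|0|0
+link1  2|0|0
C(0,1) f=2→J2  2|0|1
+link2  3|0|1
+link3  4|0|1
C(0,2) f=2→J2  4|0|2
P(3,0) f=1→J1  4|1|2
M = 3(4−1)−2·1−2 = 9−2−2 = 5

M = 5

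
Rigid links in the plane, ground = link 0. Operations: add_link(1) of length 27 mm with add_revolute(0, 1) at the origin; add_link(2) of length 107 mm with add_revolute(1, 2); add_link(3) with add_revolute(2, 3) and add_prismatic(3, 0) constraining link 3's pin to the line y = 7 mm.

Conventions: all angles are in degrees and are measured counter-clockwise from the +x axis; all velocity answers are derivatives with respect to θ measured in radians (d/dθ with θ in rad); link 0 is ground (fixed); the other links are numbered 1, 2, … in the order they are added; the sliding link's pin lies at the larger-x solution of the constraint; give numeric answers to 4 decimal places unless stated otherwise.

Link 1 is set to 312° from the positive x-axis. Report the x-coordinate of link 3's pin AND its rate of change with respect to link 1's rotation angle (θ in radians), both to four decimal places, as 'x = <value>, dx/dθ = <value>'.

geometry: r = 27 mm, L = 107 mm, e = 7 mm
crank pin P = (r cos θ, r sin θ) = (18.066526, -20.064910)
h = r sin θ − e = -20.064910 − 7 = -27.064910
x = r cos θ + √(L² − h²) = 18.066526 + 103.520484 = 121.587010
dx/dθ = −r sin θ − h·r cos θ/√(L² − h²) (θ in radians; h = -27.064910) = 24.788313

x = 121.5870, dx/dθ = 24.7883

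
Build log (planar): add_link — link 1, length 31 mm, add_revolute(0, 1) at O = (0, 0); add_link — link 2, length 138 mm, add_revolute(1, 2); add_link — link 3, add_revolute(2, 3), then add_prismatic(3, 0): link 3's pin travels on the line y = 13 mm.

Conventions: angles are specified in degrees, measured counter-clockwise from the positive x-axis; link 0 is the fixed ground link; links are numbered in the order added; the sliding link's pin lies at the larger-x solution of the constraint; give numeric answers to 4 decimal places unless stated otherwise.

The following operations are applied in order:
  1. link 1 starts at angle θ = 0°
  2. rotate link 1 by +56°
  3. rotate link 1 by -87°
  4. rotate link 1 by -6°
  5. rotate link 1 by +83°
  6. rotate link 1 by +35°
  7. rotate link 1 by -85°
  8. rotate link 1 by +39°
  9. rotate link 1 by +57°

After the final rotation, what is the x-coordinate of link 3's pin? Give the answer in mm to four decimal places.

geometry: r = 31 mm, L = 138 mm, e = 13 mm; θ starts at 0°
rotate link 1 by +56°: θ ← 0° +56° = 56°
rotate link 1 by -87°: θ ← 56° -87° = -31°
rotate link 1 by -6°: θ ← -31° -6° = -37°
rotate link 1 by +83°: θ ← -37° +83° = 46°
rotate link 1 by +35°: θ ← 46° +35° = 81°
rotate link 1 by -85°: θ ← 81° -85° = -4°
rotate link 1 by +39°: θ ← -4° +39° = 35°
rotate link 1 by +57°: θ ← 35° +57° = 92°
crank pin P = (r cos θ, r sin θ) = (-1.081884, 30.981116)
h = r sin θ − e = 30.981116 − 13 = 17.981116
x = r cos θ + √(L² − h²) = -1.081884 + 136.823534 = 135.741650

135.7416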